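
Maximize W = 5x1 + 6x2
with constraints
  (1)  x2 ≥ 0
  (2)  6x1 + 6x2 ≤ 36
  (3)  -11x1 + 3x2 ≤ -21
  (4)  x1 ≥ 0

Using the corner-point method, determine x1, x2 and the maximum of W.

x1 = 39/14, x2 = 45/14, maximum W = 465/14

Extreme points and W = 5x1 + 6x2:
  (6, 0) → W = 30
  (21/11, 0) → W = 105/11
  (39/14, 45/14) → W = 465/14

The binding constraints are 6x1 + 6x2 = 36 and -11x1 + 3x2 = -21.
Solving simultaneously gives x1 = 39/14, x2 = 45/14.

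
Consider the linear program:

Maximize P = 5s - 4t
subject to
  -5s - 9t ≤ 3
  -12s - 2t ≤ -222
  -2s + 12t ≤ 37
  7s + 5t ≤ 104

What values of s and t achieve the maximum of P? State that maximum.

Corner points and P = 5s - 4t:
  (1002/49, -573/49) → P = 7302/49
  (951/38, -541/38) → P = 6919/38
  (451/23, -153/23) → P = 2867/23

s = 951/38, t = -541/38, maximum P = 6919/38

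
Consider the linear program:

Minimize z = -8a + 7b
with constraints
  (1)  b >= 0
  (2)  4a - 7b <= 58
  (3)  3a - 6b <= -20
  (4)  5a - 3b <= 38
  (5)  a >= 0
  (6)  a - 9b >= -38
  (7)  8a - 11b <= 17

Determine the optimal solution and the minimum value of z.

a = 16/7, b = 94/21, minimum z = 274/21

At the optimal vertex, 3a - 6b = -20 and a - 9b = -38.
Solving simultaneously gives a = 16/7, b = 94/21.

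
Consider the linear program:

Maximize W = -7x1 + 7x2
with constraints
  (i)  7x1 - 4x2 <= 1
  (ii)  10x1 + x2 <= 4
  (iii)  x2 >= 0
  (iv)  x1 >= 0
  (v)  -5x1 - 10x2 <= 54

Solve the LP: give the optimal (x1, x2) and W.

Feasible corners and W = -7x1 + 7x2:
  (17/47, 18/47) → W = 7/47
  (1/7, 0) → W = -1
  (0, 4) → W = 28
  (0, 0) → W = 0

At the optimal vertex, 10x1 + x2 = 4 and x1 = 0.
Solving simultaneously gives x1 = 0, x2 = 4.

x1 = 0, x2 = 4, maximum W = 28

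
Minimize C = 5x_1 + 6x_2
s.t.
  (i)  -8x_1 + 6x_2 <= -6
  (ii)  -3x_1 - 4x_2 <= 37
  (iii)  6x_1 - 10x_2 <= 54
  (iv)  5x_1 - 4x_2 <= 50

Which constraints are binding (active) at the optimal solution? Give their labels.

Corner points and C = 5x_1 + 6x_2:
  (-99/25, -157/25) → C = -1437/25
  (-77/27, -64/9) → C = -1537/27
  (142/13, 15/13) → C = 800/13
The feasible region is unbounded (it extends along (3, 4), (4, 5)), but C strictly increases along every unbounded feasible direction, so there is no improving ray and the minimum is attained at a vertex.

The minimum is at (-99/25, -157/25). Substituting into each constraint, equality holds for (i) and (ii); the remaining constraints have slack.

(i) and (ii)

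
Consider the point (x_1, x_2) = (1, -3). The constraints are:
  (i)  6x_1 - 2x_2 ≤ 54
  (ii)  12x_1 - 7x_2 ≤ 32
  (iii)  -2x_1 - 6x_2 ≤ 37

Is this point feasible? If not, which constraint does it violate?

Constraint (ii): 12x_1 - 7x_2 = 33, which is not ≤ 32. All other constraints are satisfied.

not feasible — violates (ii)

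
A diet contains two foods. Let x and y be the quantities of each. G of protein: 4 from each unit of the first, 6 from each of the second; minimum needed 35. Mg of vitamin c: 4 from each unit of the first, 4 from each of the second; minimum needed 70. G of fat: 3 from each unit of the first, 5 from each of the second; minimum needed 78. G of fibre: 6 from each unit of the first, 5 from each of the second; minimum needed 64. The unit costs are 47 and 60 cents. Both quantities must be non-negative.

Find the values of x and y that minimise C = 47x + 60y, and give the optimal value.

x = 19/4, y = 51/4, minimum C = 3953/4

Extreme points and C = 47x + 60y:
  (0, 35/2) → C = 1050
  (26, 0) → C = 1222
  (19/4, 51/4) → C = 3953/4
The feasible region is unbounded (it extends along (0, 1), (1, 0)), but C strictly increases along every unbounded feasible direction, so there is no improving ray and the minimum is attained at a vertex.

At the optimal vertex, 4x + 4y = 70 and 3x + 5y = 78.
Solving simultaneously gives x = 19/4, y = 51/4.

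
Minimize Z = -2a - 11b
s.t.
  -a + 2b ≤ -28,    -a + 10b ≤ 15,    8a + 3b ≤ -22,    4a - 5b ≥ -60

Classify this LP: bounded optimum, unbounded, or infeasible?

bounded optimum

Vertices and Z = -2a - 11b:
  (40/19, -246/19) → Z = 2626/19
  (-260/3, -172/3) → Z = 804
The feasible region has finitely many vertices and no improving ray; the minimum is 2626/19 at (40/19, -246/19).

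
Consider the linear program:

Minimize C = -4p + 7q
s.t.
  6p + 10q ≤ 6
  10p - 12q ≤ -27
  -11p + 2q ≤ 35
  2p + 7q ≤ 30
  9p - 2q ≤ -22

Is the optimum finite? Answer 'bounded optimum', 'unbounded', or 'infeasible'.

bounded optimum

Corner points and C = -4p + 7q:
  (-169/61, 138/61) → C = 1642/61
  (-104/51, 31/17) → C = 1067/51
  (-183/56, -53/112) → C = 1093/112
  (-105/44, 23/88) → C = 91/8
The feasible region has finitely many vertices and no improving ray; the minimum is 1093/112 at (-183/56, -53/112).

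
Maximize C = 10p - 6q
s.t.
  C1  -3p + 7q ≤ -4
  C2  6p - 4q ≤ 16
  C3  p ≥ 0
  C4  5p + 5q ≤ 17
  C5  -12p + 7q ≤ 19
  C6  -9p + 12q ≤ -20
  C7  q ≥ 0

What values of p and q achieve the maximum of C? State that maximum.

Vertices and C = 10p - 6q:
  (74/25, 11/25) → C = 674/25
  (8/3, 0) → C = 80/3
  (304/105, 53/105) → C = 2722/105
  (20/9, 0) → C = 200/9

p = 74/25, q = 11/25, maximum C = 674/25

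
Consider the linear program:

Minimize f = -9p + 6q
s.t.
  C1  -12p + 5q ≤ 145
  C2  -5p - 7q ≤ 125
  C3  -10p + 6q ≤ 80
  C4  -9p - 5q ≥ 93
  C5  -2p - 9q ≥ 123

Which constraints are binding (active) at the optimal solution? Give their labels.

Vertices and f = -9p + 6q:
  (-13/19, -330/19) → f = -1863/19
  (-264/31, -365/31) → f = 6
  (-222/71, -921/71) → f = -3528/71

The minimum is at (-13/19, -330/19). Substituting into each constraint, equality holds for C2 and C4; the remaining constraints have slack.

C2 and C4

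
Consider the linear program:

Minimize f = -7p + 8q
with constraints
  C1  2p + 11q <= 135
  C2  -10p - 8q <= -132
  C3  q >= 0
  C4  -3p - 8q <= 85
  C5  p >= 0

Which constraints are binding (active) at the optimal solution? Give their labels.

Extreme points and f = -7p + 8q:
  (186/47, 543/47) → f = 3042/47
  (135/2, 0) → f = -945/2
  (66/5, 0) → f = -462/5

The minimum is at (135/2, 0). Substituting into each constraint, equality holds for C1 and C3; the remaining constraints have slack.

C1 and C3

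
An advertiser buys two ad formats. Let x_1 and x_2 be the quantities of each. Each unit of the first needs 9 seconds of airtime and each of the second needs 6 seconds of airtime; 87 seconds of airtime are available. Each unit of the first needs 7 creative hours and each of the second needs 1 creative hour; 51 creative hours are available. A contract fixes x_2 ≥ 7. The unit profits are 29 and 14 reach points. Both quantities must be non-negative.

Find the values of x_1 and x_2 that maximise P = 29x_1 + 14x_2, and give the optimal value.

x_1 = 5, x_2 = 7, maximum P = 243

Vertices and P = 29x_1 + 14x_2:
  (0, 29/2) → P = 203
  (0, 7) → P = 98
  (5, 7) → P = 243

The binding constraints are 9x_1 + 6x_2 = 87 and x_2 = 7.
Solving simultaneously gives x_1 = 5, x_2 = 7.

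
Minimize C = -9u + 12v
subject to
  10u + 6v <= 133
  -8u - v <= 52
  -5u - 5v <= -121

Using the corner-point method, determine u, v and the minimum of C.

Feasible corners and C = -9u + 12v:
  (-445/38, 792/19) → C = 23013/38
  (-61/20, 109/4) → C = 7089/20
  (-381/35, 1228/35) → C = 519

u = -61/20, v = 109/4, minimum C = 7089/20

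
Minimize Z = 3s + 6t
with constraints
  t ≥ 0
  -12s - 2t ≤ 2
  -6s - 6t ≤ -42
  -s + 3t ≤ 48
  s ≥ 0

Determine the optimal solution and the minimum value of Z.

s = 7, t = 0, minimum Z = 21

The feasible region is unbounded (it extends along (3, 1), (1, 0)), but Z strictly increases along every unbounded feasible direction, so there is no improving ray and the minimum is attained at a vertex.

The optimum lies where t = 0 and -6s - 6t = -42.
Solving simultaneously gives s = 7, t = 0.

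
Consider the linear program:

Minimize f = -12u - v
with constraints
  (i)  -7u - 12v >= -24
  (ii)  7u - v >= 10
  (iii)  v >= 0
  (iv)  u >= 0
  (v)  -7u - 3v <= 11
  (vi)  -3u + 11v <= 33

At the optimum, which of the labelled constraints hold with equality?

(i) and (iii)

Corner points and f = -12u - v:
  (144/91, 14/13) → f = -1826/91
  (24/7, 0) → f = -288/7
  (10/7, 0) → f = -120/7

The minimum is at (24/7, 0). Substituting into each constraint, equality holds for (i) and (iii); the remaining constraints have slack.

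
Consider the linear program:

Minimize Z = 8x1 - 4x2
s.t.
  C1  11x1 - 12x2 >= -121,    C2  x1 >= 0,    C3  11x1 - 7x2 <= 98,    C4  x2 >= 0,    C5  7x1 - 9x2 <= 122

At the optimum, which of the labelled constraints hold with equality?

C1 and C2

Corner points and Z = 8x1 - 4x2:
  (0, 121/12) → Z = -121/3
  (2023/55, 219/5) → Z = 6548/55
  (0, 0) → Z = 0
  (98/11, 0) → Z = 784/11

The minimum is at (0, 121/12). Substituting into each constraint, equality holds for C1 and C2; the remaining constraints have slack.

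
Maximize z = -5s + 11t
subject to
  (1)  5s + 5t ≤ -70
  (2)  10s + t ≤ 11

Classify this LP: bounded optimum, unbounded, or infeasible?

unbounded

From the feasible point (25/9, -151/9), moving in the direction (-5, 5) keeps every constraint satisfied while z increases without bound.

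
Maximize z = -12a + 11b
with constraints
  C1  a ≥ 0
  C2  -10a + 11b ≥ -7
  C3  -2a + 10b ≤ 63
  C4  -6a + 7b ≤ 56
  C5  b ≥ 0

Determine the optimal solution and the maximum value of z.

a = 0, b = 63/10, maximum z = 693/10

Feasible corners and z = -12a + 11b:
  (0, 63/10) → z = 693/10
  (0, 0) → z = 0
  (763/78, 322/39) → z = -1036/39
  (7/10, 0) → z = -42/5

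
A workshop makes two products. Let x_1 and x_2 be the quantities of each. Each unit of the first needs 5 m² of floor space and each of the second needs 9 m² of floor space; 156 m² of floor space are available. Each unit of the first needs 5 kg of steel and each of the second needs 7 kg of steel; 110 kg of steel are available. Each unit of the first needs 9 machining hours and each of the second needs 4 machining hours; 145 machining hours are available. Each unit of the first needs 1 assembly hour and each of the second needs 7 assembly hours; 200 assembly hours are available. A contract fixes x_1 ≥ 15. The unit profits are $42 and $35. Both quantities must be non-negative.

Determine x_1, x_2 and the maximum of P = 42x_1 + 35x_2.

x_1 = 15, x_2 = 5/2, maximum P = 1435/2

Feasible corners and P = 42x_1 + 35x_2:
  (145/9, 0) → P = 2030/3
  (15, 0) → P = 630
  (15, 5/2) → P = 1435/2

The optimum lies where 9x_1 + 4x_2 = 145 and x_1 = 15.
Solving simultaneously gives x_1 = 15, x_2 = 5/2.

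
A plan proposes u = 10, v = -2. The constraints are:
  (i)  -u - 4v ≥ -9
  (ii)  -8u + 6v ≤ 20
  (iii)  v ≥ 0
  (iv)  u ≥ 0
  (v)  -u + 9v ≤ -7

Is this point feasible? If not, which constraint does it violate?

Constraint (iii): v = -2, which is not ≥ 0. All other constraints are satisfied.

not feasible — violates (iii)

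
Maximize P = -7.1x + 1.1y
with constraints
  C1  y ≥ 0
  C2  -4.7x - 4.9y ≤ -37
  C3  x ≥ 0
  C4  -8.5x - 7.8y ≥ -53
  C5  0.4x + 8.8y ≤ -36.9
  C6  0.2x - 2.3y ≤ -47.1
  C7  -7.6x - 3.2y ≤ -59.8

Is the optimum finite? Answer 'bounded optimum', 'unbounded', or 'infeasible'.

The boundaries 0.2x - 2.3y = -47.1 and -7.6x - 3.2y = -59.8 meet at (-659/906, 9248/453), but that point violates x ≥ 0. Every candidate vertex is excluded by some other constraint, so the feasible region is empty.

infeasible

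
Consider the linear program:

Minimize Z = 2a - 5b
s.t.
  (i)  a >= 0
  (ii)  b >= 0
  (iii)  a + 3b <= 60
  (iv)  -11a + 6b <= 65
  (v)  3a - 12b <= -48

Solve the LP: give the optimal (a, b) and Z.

Vertices and Z = 2a - 5b:
  (0, 65/6) → Z = -325/6
  (0, 4) → Z = -20
  (55/13, 725/39) → Z = -3295/39
  (192/7, 76/7) → Z = 4/7

The binding constraints are a + 3b = 60 and -11a + 6b = 65.
Solving simultaneously gives a = 55/13, b = 725/39.

a = 55/13, b = 725/39, minimum Z = -3295/39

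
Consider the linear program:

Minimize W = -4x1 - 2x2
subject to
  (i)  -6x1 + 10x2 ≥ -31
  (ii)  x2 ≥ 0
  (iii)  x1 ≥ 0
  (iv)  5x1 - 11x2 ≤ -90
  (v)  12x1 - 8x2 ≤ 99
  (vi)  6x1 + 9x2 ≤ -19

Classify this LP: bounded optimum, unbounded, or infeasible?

infeasible

The boundaries x2 = 0 and 5x1 - 11x2 = -90 meet at (-18, 0), but that point violates x1 ≥ 0. Every candidate vertex is excluded by some other constraint, so the feasible region is empty.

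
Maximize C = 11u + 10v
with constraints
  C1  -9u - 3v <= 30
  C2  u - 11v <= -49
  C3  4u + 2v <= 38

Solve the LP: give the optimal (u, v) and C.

Corner points and C = 11u + 10v:
  (-159/34, 137/34) → C = -379/34
  (-29, 77) → C = 451
  (160/23, 117/23) → C = 2930/23

u = -29, v = 77, maximum C = 451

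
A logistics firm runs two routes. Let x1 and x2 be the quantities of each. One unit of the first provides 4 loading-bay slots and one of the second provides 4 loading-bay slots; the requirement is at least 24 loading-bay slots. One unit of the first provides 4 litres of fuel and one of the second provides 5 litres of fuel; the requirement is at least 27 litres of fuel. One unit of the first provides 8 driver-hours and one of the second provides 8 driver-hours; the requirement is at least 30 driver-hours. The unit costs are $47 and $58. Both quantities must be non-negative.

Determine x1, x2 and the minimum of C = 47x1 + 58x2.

Feasible corners and C = 47x1 + 58x2:
  (0, 6) → C = 348
  (27/4, 0) → C = 1269/4
  (3, 3) → C = 315
The feasible region is unbounded (it extends along (0, 1), (1, 0)), but C strictly increases along every unbounded feasible direction, so there is no improving ray and the minimum is attained at a vertex.

The binding constraints are 4x1 + 4x2 = 24 and 4x1 + 5x2 = 27.
Solving simultaneously gives x1 = 3, x2 = 3.

x1 = 3, x2 = 3, minimum C = 315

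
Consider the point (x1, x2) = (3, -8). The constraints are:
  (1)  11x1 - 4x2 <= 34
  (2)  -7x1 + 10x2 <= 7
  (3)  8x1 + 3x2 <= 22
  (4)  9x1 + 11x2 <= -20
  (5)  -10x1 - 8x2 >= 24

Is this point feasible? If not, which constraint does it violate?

not feasible — violates (1)

Constraint (1): 11x1 - 4x2 = 65, which is not ≤ 34. All other constraints are satisfied.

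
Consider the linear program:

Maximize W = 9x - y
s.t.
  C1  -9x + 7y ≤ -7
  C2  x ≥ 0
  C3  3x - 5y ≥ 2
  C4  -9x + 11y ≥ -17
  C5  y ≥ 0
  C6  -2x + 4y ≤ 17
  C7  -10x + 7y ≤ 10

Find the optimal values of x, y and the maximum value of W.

Corner points and W = 9x - y:
  (7/8, 1/8) → W = 31/4
  (7/9, 0) → W = 7
  (21/4, 11/4) → W = 89/2
  (17/9, 0) → W = 17

x = 21/4, y = 11/4, maximum W = 89/2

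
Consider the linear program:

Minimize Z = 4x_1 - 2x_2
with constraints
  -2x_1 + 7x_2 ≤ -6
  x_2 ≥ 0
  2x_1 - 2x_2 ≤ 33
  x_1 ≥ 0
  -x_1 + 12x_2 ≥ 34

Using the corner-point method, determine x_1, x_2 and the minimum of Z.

x_1 = 310/17, x_2 = 74/17, minimum Z = 1092/17

Feasible corners and Z = 4x_1 - 2x_2:
  (219/10, 27/5) → Z = 384/5
  (310/17, 74/17) → Z = 1092/17
  (232/11, 101/22) → Z = 827/11

At the optimal vertex, -2x_1 + 7x_2 = -6 and -x_1 + 12x_2 = 34.
Solving simultaneously gives x_1 = 310/17, x_2 = 74/17.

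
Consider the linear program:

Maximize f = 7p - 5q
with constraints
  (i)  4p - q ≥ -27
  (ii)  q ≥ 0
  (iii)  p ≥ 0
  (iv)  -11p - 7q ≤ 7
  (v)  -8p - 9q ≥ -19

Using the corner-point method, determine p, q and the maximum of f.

p = 19/8, q = 0, maximum f = 133/8

Corner points and f = 7p - 5q:
  (0, 0) → f = 0
  (19/8, 0) → f = 133/8
  (0, 19/9) → f = -95/9

The binding constraints are q = 0 and -8p - 9q = -19.
Solving simultaneously gives p = 19/8, q = 0.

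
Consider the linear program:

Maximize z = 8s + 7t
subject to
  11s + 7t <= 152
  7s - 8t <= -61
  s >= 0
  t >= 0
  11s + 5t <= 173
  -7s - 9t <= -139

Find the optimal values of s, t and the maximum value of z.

Extreme points and z = 8s + 7t:
  (789/137, 1735/137) → z = 18457/137
  (0, 152/7) → z = 152
  (563/119, 200/17) → z = 14304/119
  (0, 139/9) → z = 973/9

The optimum lies where 11s + 7t = 152 and s = 0.
Solving simultaneously gives s = 0, t = 152/7.

s = 0, t = 152/7, maximum z = 152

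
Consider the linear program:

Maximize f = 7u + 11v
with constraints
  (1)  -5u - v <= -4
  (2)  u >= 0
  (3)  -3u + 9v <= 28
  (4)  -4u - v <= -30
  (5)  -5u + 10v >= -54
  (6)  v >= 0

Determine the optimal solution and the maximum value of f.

Corner points and f = 7u + 11v:
  (242/39, 202/39) → f = 3916/39
  (766/15, 302/15) → f = 8684/15
  (15/2, 0) → f = 105/2
  (54/5, 0) → f = 378/5

The optimum lies where -3u + 9v = 28 and -5u + 10v = -54.
Solving simultaneously gives u = 766/15, v = 302/15.

u = 766/15, v = 302/15, maximum f = 8684/15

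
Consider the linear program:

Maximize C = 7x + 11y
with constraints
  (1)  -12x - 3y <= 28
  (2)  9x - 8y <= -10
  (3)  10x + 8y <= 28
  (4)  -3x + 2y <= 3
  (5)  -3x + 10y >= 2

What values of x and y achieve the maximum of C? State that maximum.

x = 8/11, y = 57/22, maximum C = 739/22

Feasible corners and C = 7x + 11y:
  (18/19, 44/19) → C = 610/19
  (-2/3, 1/2) → C = 5/6
  (8/11, 57/22) → C = 739/22

At the optimal vertex, 10x + 8y = 28 and -3x + 2y = 3.
Solving simultaneously gives x = 8/11, y = 57/22.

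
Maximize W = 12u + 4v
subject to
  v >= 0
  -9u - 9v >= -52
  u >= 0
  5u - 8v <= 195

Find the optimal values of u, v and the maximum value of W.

u = 52/9, v = 0, maximum W = 208/3

Corner points and W = 12u + 4v:
  (52/9, 0) → W = 208/3
  (0, 0) → W = 0
  (0, 52/9) → W = 208/9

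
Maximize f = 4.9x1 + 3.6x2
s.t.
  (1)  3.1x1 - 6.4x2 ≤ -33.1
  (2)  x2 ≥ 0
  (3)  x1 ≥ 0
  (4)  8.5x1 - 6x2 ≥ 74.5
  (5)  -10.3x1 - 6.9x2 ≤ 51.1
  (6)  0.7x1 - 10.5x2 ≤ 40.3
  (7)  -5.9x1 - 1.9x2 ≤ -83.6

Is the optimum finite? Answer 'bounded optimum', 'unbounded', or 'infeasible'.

unbounded

From the feasible point (3377/179, 5123/358), moving in the direction (6.4, 3.1) keeps every constraint satisfied while f increases without bound.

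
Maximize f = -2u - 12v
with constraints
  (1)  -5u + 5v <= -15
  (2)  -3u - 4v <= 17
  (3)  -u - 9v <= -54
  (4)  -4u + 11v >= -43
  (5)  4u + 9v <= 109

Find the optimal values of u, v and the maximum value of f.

u = 81/10, v = 51/10, maximum f = -387/5

The optimum lies where -5u + 5v = -15 and -u - 9v = -54.
Solving simultaneously gives u = 81/10, v = 51/10.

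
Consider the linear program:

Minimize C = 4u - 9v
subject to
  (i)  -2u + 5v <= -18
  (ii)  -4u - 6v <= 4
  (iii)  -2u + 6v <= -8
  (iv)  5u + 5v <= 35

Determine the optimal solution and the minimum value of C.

u = 11/4, v = -5/2, minimum C = 67/2

At the optimal vertex, -2u + 5v = -18 and -4u - 6v = 4.
Solving simultaneously gives u = 11/4, v = -5/2.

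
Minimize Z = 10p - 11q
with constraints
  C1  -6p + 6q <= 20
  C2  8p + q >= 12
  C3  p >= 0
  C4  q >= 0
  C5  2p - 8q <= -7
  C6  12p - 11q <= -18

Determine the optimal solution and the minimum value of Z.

p = 56/3, q = 22, minimum Z = -166/3

Feasible corners and Z = 10p - 11q:
  (26/27, 116/27) → Z = -1016/27
  (56/3, 22) → Z = -166/3
  (57/50, 72/25) → Z = -507/25

The binding constraints are -6p + 6q = 20 and 12p - 11q = -18.
Solving simultaneously gives p = 56/3, q = 22.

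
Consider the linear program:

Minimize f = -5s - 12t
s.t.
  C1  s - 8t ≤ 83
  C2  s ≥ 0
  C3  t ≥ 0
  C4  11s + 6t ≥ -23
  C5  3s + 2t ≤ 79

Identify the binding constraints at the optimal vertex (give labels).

C2 and C5

Extreme points and f = -5s - 12t:
  (0, 0) → f = 0
  (0, 79/2) → f = -474
  (79/3, 0) → f = -395/3

The minimum is at (0, 79/2). Substituting into each constraint, equality holds for C2 and C5; the remaining constraints have slack.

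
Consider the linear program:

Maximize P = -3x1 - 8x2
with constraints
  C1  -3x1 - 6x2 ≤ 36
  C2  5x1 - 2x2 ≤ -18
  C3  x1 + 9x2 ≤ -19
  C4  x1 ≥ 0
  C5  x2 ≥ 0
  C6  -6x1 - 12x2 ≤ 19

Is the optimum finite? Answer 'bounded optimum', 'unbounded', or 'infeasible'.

infeasible

The boundaries 5x1 - 2x2 = -18 and x1 = 0 meet at (0, 9), but that point violates x1 + 9x2 ≤ -19. Every candidate vertex is excluded by some other constraint, so the feasible region is empty.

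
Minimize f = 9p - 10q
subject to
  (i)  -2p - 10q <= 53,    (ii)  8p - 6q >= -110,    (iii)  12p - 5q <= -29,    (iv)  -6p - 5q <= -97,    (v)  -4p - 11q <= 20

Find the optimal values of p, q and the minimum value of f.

Vertices and f = 9p - 10q:
  (47/4, 34) → f = -937/4
  (8/19, 359/19) → f = -3518/19
  (34/9, 223/15) → f = -344/3

The binding constraints are 8p - 6q = -110 and 12p - 5q = -29.
Solving simultaneously gives p = 47/4, q = 34.

p = 47/4, q = 34, minimum f = -937/4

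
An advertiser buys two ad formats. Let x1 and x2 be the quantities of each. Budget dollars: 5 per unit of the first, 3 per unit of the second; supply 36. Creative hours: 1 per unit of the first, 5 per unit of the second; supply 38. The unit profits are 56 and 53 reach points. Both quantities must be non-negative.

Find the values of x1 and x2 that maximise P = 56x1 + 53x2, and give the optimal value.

x1 = 3, x2 = 7, maximum P = 539

Vertices and P = 56x1 + 53x2:
  (0, 0) → P = 0
  (0, 38/5) → P = 2014/5
  (36/5, 0) → P = 2016/5
  (3, 7) → P = 539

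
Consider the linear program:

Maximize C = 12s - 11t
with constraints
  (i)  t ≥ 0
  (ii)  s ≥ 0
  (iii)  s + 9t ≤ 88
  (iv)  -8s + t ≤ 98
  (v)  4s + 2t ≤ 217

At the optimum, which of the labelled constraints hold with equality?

Feasible corners and C = 12s - 11t:
  (0, 0) → C = 0
  (217/4, 0) → C = 651
  (0, 88/9) → C = -968/9
  (1777/34, 135/34) → C = 1167/2

The maximum is at (217/4, 0). Substituting into each constraint, equality holds for (i) and (v); the remaining constraints have slack.

(i) and (v)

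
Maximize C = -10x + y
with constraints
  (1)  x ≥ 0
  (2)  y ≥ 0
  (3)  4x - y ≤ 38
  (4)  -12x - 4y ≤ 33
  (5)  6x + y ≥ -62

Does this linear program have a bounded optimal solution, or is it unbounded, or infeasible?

From the feasible point (0, 0), moving in the direction (0, 1) keeps every constraint satisfied while C increases without bound.

unbounded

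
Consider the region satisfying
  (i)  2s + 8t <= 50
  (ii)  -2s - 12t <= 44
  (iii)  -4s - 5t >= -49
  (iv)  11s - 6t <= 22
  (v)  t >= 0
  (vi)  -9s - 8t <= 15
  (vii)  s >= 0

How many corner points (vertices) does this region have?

Pairwise boundary intersections that survive every other constraint:
  (119/25, 253/50)
  (0, 25/4)
  (2, 0)
  (0, 0)

4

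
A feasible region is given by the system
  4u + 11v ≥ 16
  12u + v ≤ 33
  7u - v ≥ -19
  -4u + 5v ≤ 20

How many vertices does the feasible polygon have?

3

The feasible vertices (each the meet of two boundaries and inside every other half-plane) are:
  (347/128, 15/32)
  (-35/16, 9/4)
  (145/64, 93/16)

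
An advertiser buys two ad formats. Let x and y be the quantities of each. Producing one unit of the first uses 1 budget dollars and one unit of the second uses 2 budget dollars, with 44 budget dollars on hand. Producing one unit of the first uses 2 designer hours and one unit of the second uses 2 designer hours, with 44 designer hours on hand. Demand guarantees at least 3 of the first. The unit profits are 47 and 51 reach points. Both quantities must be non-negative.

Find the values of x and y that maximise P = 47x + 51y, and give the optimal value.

x = 3, y = 19, maximum P = 1110

Vertices and P = 47x + 51y:
  (22, 0) → P = 1034
  (3, 0) → P = 141
  (3, 19) → P = 1110

The optimum lies where 2x + 2y = 44 and x = 3.
Solving simultaneously gives x = 3, y = 19.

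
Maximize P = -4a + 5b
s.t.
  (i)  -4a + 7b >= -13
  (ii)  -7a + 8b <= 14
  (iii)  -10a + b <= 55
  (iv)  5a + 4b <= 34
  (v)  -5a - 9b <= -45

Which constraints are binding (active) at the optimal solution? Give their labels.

(ii) and (iv)

Feasible corners and P = -4a + 5b:
  (54/17, 77/17) → P = 169/17
  (234/103, 385/103) → P = 989/103
  (126/25, 11/5) → P = -229/25

The maximum is at (54/17, 77/17). Substituting into each constraint, equality holds for (ii) and (iv); the remaining constraints have slack.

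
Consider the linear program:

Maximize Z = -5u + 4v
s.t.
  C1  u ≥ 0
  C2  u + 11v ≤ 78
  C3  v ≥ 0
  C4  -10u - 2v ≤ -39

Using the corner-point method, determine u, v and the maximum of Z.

Feasible corners and Z = -5u + 4v:
  (78, 0) → Z = -390
  (91/36, 247/36) → Z = 533/36
  (39/10, 0) → Z = -39/2

u = 91/36, v = 247/36, maximum Z = 533/36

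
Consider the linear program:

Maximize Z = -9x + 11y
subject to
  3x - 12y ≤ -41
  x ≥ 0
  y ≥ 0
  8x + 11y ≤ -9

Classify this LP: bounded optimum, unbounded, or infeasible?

infeasible

The boundaries 3x - 12y = -41 and x = 0 meet at (0, 41/12), but that point violates 8x + 11y ≤ -9. Every candidate vertex is excluded by some other constraint, so the feasible region is empty.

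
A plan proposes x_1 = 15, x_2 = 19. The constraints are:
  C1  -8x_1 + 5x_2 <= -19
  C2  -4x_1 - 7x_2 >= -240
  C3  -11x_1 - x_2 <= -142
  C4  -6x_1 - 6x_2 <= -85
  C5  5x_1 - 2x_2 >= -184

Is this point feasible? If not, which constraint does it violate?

C1: -25 ≤ -19 ✓
C2: -193 ≥ -240 ✓
C3: -184 ≤ -142 ✓
C4: -204 ≤ -85 ✓
C5: 37 ≥ -184 ✓

feasible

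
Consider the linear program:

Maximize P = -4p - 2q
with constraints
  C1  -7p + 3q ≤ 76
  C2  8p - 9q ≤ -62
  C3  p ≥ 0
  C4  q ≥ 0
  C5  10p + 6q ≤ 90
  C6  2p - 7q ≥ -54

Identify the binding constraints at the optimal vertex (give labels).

C2 and C3

Vertices and P = -4p - 2q:
  (0, 62/9) → P = -124/9
  (26/19, 154/19) → P = -412/19
  (0, 54/7) → P = -108/7

The maximum is at (0, 62/9). Substituting into each constraint, equality holds for C2 and C3; the remaining constraints have slack.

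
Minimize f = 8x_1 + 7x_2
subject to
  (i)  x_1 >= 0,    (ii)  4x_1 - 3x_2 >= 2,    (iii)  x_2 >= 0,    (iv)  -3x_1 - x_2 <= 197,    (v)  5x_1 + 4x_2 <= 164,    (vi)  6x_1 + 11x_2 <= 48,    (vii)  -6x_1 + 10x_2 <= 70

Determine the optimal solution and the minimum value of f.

Corner points and f = 8x_1 + 7x_2:
  (1/2, 0) → f = 4
  (83/31, 90/31) → f = 1294/31
  (8, 0) → f = 64

At the optimal vertex, 4x_1 - 3x_2 = 2 and x_2 = 0.
Solving simultaneously gives x_1 = 1/2, x_2 = 0.

x_1 = 1/2, x_2 = 0, minimum f = 4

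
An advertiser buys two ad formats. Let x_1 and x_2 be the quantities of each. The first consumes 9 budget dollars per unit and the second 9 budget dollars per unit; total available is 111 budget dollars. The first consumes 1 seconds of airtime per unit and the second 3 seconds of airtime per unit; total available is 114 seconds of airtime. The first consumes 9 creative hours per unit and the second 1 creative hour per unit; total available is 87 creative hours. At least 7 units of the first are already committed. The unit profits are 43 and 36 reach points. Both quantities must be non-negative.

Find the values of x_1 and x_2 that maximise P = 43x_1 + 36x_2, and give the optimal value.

x_1 = 28/3, x_2 = 3, maximum P = 1528/3

Feasible corners and P = 43x_1 + 36x_2:
  (29/3, 0) → P = 1247/3
  (7, 0) → P = 301
  (28/3, 3) → P = 1528/3
  (7, 16/3) → P = 493

The binding constraints are 9x_1 + 9x_2 = 111 and 9x_1 + x_2 = 87.
Solving simultaneously gives x_1 = 28/3, x_2 = 3.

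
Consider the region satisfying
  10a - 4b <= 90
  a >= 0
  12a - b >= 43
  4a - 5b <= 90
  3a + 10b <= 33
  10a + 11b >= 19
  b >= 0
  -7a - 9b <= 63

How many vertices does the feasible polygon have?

4

The feasible vertices (each the meet of two boundaries and inside every other half-plane) are:
  (129/14, 15/28)
  (9, 0)
  (463/123, 89/41)
  (43/12, 0)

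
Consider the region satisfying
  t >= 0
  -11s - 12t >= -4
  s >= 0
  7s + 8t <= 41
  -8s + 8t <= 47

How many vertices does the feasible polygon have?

3

The feasible vertices (each the meet of two boundaries and inside every other half-plane) are:
  (4/11, 0)
  (0, 0)
  (0, 1/3)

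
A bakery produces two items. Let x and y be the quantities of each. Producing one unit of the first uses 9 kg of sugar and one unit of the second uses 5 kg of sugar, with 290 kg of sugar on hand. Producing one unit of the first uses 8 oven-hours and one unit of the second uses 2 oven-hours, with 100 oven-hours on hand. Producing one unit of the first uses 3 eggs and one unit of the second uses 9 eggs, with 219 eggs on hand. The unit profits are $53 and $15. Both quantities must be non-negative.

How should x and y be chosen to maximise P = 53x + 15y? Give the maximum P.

x = 7, y = 22, maximum P = 701

Feasible corners and P = 53x + 15y:
  (0, 0) → P = 0
  (0, 73/3) → P = 365
  (25/2, 0) → P = 1325/2
  (7, 22) → P = 701

The binding constraints are 8x + 2y = 100 and 3x + 9y = 219.
Solving simultaneously gives x = 7, y = 22.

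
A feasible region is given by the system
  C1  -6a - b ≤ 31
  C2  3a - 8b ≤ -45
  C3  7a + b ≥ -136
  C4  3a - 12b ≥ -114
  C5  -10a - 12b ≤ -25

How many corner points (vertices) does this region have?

Pairwise boundary intersections that survive every other constraint:
  (-162/25, 197/25)
  (-397/62, 230/31)
  (31, 69/4)
  (-85/29, 525/116)

4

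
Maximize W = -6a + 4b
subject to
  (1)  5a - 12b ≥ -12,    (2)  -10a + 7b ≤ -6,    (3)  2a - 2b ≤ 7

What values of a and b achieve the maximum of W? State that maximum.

a = -37/6, b = -29/3, maximum W = -5/3

Extreme points and W = -6a + 4b:
  (156/85, 30/17) → W = -336/85
  (54/7, 59/14) → W = -206/7
  (-37/6, -29/3) → W = -5/3

At the optimal vertex, -10a + 7b = -6 and 2a - 2b = 7.
Solving simultaneously gives a = -37/6, b = -29/3.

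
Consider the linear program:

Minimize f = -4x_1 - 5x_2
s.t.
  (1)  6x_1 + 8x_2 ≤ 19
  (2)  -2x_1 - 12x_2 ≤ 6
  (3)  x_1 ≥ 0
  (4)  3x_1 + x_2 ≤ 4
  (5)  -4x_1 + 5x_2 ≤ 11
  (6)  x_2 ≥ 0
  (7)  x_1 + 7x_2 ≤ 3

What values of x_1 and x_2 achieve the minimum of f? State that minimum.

Extreme points and f = -4x_1 - 5x_2:
  (0, 0) → f = 0
  (0, 3/7) → f = -15/7
  (4/3, 0) → f = -16/3
  (5/4, 1/4) → f = -25/4

At the optimal vertex, 3x_1 + x_2 = 4 and x_1 + 7x_2 = 3.
Solving simultaneously gives x_1 = 5/4, x_2 = 1/4.

x_1 = 5/4, x_2 = 1/4, minimum f = -25/4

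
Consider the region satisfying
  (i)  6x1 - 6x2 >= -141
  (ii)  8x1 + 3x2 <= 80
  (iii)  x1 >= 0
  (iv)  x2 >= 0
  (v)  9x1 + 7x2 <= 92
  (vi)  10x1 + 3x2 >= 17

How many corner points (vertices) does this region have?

5

The feasible vertices (each the meet of two boundaries and inside every other half-plane) are:
  (10, 0)
  (284/29, 16/29)
  (0, 92/7)
  (0, 17/3)
  (17/10, 0)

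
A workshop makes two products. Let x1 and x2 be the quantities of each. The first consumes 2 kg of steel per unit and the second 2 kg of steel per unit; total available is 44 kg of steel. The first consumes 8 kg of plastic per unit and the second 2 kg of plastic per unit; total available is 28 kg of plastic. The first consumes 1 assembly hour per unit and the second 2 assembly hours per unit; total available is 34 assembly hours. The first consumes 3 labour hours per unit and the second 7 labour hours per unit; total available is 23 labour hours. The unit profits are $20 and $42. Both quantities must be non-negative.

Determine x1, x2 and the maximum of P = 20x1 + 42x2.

x1 = 3, x2 = 2, maximum P = 144

Vertices and P = 20x1 + 42x2:
  (0, 0) → P = 0
  (0, 23/7) → P = 138
  (7/2, 0) → P = 70
  (3, 2) → P = 144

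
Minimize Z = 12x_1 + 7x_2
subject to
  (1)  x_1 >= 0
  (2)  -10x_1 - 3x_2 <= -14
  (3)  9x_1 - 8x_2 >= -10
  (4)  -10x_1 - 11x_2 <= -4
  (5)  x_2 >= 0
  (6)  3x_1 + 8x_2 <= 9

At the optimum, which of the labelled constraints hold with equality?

Feasible corners and Z = 12x_1 + 7x_2:
  (7/5, 0) → Z = 84/5
  (85/71, 48/71) → Z = 1356/71
  (3, 0) → Z = 36

The minimum is at (7/5, 0). Substituting into each constraint, equality holds for (2) and (5); the remaining constraints have slack.

(2) and (5)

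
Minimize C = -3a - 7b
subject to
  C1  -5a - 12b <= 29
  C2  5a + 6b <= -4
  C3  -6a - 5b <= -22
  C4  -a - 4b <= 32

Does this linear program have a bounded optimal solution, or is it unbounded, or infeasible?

The boundaries -5a - 12b = 29 and 5a + 6b = -4 meet at (21/5, -25/6), but that point violates -6a - 5b ≤ -22. Every candidate vertex is excluded by some other constraint, so the feasible region is empty.

infeasible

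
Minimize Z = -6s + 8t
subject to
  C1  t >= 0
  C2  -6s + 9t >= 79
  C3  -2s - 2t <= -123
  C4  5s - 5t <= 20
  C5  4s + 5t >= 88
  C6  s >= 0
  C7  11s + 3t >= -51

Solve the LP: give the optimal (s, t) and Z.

Vertices and Z = -6s + 8t:
  (949/30, 448/15) → Z = 737/15
  (115/3, 103/3) → Z = 134/3
  (0, 123/2) → Z = 492
The feasible region is unbounded (it extends along (0, 1), (1, 1)), but Z strictly increases along every unbounded feasible direction, so there is no improving ray and the minimum is attained at a vertex.

The binding constraints are -6s + 9t = 79 and 5s - 5t = 20.
Solving simultaneously gives s = 115/3, t = 103/3.

s = 115/3, t = 103/3, minimum Z = 134/3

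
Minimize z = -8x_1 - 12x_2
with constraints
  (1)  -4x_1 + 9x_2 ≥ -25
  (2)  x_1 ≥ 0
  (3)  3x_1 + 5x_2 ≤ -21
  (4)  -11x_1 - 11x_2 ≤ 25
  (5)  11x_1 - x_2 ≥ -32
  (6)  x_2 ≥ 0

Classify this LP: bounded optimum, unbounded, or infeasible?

The boundaries -4x_1 + 9x_2 = -25 and x_2 = 0 meet at (25/4, 0), but that point violates 3x_1 + 5x_2 ≤ -21. Every candidate vertex is excluded by some other constraint, so the feasible region is empty.

infeasible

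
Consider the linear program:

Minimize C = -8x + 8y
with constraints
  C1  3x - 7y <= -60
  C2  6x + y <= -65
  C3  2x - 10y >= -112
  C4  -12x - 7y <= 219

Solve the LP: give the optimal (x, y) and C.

x = -103/9, y = 11/3, minimum C = 1088/9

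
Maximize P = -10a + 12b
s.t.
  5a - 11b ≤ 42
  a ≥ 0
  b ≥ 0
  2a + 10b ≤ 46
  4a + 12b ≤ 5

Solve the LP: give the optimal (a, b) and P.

Feasible corners and P = -10a + 12b:
  (0, 0) → P = 0
  (0, 5/12) → P = 5
  (5/4, 0) → P = -25/2

At the optimal vertex, a = 0 and 4a + 12b = 5.
Solving simultaneously gives a = 0, b = 5/12.

a = 0, b = 5/12, maximum P = 5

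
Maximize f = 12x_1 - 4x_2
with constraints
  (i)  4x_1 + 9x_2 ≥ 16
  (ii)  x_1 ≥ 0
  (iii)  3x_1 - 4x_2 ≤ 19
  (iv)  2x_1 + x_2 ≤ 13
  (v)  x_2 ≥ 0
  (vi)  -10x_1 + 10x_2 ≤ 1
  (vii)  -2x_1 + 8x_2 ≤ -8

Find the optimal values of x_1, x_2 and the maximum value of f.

x_1 = 71/11, x_2 = 1/11, maximum f = 848/11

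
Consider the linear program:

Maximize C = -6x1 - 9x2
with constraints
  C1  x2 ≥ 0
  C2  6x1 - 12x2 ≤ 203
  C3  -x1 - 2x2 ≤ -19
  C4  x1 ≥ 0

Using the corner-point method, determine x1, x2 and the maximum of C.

x1 = 0, x2 = 19/2, maximum C = -171/2

Corner points and C = -6x1 - 9x2:
  (203/6, 0) → C = -203
  (19, 0) → C = -114
  (0, 19/2) → C = -171/2
The feasible region is unbounded (it extends along (0, 1), (2, 1)), but C strictly decreases along every unbounded feasible direction, so there is no improving ray and the maximum is attained at a vertex.

The optimum lies where -x1 - 2x2 = -19 and x1 = 0.
Solving simultaneously gives x1 = 0, x2 = 19/2.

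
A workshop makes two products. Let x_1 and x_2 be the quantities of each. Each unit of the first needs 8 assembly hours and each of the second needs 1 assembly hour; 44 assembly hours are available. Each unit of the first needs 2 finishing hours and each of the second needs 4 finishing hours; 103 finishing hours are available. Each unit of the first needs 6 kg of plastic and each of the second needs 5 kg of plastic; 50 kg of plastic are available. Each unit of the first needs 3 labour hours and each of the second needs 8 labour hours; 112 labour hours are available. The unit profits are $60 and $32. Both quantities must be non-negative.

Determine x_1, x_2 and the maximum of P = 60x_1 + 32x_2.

Feasible corners and P = 60x_1 + 32x_2:
  (0, 0) → P = 0
  (0, 10) → P = 320
  (11/2, 0) → P = 330
  (5, 4) → P = 428

x_1 = 5, x_2 = 4, maximum P = 428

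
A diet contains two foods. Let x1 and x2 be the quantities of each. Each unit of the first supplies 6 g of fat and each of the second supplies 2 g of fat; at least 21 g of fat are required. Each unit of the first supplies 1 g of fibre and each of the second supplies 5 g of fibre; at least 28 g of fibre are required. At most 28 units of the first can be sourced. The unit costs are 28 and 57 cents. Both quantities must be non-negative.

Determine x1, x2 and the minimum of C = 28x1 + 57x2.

The feasible region is unbounded (it extends along (0, 1)), but C strictly increases along every unbounded feasible direction, so there is no improving ray and the minimum is attained at a vertex.

At the optimal vertex, 6x1 + 2x2 = 21 and x1 + 5x2 = 28.
Solving simultaneously gives x1 = 7/4, x2 = 21/4.

x1 = 7/4, x2 = 21/4, minimum C = 1393/4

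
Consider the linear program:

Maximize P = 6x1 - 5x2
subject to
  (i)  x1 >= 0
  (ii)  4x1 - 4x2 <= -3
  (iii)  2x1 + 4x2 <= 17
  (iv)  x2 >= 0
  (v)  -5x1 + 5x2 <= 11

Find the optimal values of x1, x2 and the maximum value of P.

x1 = 7/3, x2 = 37/12, maximum P = -17/12

Vertices and P = 6x1 - 5x2:
  (0, 3/4) → P = -15/4
  (0, 11/5) → P = -11
  (7/3, 37/12) → P = -17/12
  (41/30, 107/30) → P = -289/30

The binding constraints are 4x1 - 4x2 = -3 and 2x1 + 4x2 = 17.
Solving simultaneously gives x1 = 7/3, x2 = 37/12.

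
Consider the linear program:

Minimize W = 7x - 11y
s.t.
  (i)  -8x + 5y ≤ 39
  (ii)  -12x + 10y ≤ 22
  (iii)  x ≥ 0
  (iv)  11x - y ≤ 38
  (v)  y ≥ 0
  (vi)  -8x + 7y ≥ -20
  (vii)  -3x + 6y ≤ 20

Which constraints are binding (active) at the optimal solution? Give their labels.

(ii) and (vii)

Feasible corners and W = 7x - 11y:
  (0, 11/5) → W = -121/5
  (34/21, 29/7) → W = -719/21
  (0, 0) → W = 0
  (82/23, 28/23) → W = 266/23
  (248/63, 334/63) → W = -646/21
  (5/2, 0) → W = 35/2

The minimum is at (34/21, 29/7). Substituting into each constraint, equality holds for (ii) and (vii); the remaining constraints have slack.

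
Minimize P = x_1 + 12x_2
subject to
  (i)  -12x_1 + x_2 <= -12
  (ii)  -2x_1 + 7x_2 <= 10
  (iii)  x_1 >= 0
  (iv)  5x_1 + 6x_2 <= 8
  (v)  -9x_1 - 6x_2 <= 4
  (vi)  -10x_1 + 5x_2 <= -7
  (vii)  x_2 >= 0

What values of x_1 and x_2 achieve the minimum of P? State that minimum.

x_1 = 1, x_2 = 0, minimum P = 1

Vertices and P = x_1 + 12x_2:
  (80/77, 36/77) → P = 512/77
  (1, 0) → P = 1
  (8/5, 0) → P = 8/5

At the optimal vertex, -12x_1 + x_2 = -12 and x_2 = 0.
Solving simultaneously gives x_1 = 1, x_2 = 0.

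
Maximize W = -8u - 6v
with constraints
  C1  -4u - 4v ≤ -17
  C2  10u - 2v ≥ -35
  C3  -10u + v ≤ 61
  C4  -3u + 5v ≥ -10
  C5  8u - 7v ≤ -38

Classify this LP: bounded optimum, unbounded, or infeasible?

Feasible corners and W = -8u - 6v:
  (-53/24, 155/24) → W = -253/12
  (-11/20, 24/5) → W = -122/5
The feasible region has finitely many vertices and no improving ray; the maximum is -253/12 at (-53/24, 155/24).

bounded optimum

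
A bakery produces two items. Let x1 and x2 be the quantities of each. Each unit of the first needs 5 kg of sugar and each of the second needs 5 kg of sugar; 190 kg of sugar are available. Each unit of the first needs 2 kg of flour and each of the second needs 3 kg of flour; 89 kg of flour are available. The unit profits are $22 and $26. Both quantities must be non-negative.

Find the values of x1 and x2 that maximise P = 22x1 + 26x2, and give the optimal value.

x1 = 25, x2 = 13, maximum P = 888

Extreme points and P = 22x1 + 26x2:
  (0, 0) → P = 0
  (0, 89/3) → P = 2314/3
  (38, 0) → P = 836
  (25, 13) → P = 888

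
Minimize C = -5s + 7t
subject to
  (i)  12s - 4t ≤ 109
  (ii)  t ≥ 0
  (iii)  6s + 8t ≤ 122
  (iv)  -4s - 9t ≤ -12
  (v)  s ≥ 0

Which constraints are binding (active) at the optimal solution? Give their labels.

(i) and (ii)

Extreme points and C = -5s + 7t:
  (109/12, 0) → C = -545/12
  (34/3, 27/4) → C = -113/12
  (3, 0) → C = -15
  (0, 61/4) → C = 427/4
  (0, 4/3) → C = 28/3

The minimum is at (109/12, 0). Substituting into each constraint, equality holds for (i) and (ii); the remaining constraints have slack.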